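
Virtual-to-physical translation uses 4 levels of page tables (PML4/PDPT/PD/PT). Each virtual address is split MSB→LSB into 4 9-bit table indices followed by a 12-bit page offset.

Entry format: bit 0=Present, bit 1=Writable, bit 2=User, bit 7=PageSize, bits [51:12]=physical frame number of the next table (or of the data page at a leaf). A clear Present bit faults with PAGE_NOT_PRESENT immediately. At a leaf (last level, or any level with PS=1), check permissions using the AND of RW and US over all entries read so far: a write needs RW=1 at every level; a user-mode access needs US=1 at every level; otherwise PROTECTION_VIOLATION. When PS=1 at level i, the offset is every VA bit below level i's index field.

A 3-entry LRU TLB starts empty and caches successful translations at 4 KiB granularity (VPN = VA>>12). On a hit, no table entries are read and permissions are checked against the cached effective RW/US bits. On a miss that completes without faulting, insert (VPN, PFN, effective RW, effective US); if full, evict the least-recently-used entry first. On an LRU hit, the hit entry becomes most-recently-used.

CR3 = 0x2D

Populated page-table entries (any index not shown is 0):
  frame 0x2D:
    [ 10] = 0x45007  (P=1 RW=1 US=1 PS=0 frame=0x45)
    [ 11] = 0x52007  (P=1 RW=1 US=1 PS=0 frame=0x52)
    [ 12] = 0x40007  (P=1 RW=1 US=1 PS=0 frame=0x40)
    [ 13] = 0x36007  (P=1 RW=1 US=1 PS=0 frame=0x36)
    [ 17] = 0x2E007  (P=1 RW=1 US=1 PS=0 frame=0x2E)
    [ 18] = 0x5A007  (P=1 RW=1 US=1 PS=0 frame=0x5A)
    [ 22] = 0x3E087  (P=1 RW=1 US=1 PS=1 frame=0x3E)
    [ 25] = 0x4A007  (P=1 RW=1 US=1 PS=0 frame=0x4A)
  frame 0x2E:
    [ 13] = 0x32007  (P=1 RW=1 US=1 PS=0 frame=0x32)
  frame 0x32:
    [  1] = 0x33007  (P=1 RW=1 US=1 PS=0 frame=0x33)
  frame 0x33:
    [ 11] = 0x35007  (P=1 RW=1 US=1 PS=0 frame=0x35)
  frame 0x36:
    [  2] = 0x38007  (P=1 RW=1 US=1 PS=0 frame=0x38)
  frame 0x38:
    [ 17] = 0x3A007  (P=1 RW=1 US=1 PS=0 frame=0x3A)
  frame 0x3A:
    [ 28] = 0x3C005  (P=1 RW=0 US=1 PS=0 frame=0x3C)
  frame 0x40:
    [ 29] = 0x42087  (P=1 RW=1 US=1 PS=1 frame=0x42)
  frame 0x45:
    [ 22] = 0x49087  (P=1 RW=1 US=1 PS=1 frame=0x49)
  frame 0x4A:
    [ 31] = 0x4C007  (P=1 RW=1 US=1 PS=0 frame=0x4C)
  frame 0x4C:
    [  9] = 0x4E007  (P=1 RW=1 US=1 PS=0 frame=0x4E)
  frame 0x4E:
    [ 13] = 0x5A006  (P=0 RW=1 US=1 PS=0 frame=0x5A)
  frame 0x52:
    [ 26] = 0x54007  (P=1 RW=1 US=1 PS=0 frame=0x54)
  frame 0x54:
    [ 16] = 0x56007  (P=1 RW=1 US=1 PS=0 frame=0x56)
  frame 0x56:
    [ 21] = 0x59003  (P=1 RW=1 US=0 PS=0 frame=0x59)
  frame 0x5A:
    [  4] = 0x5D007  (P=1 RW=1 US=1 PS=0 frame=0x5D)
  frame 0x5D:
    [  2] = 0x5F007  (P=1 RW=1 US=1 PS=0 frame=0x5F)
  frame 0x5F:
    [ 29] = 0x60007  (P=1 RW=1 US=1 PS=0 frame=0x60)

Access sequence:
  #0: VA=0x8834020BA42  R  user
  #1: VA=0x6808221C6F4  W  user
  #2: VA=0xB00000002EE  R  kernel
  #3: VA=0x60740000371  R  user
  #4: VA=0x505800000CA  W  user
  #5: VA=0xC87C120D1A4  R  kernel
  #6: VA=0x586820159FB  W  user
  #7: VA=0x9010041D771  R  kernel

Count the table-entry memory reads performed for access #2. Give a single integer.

Trace:
#0 VA=0x8834020BA42 (r,user):
  [0] read 0x2D idx=17: raw=0x2E007 flags P=1 W=1 U=1 S=0
  [1] read 0x2E idx=13: raw=0x32007 flags P=1 W=1 U=1 S=0
  [2] read 0x32 idx=1: raw=0x33007 flags P=1 W=1 U=1 S=0
  [3] read 0x33 idx=11: raw=0x35007 flags P=1 W=1 U=1 S=0
  ✓ 0x35A42  — 4 lookups
#1 VA=0x6808221C6F4 (w,user):
  [0] read 0x2D idx=13: raw=0x36007 flags P=1 W=1 U=1 S=0
  [1] read 0x36 idx=2: raw=0x38007 flags P=1 W=1 U=1 S=0
  [2] read 0x38 idx=17: raw=0x3A007 flags P=1 W=1 U=1 S=0
  [3] read 0x3A idx=28: raw=0x3C005 flags P=1 W=0 U=1 S=0
  → PROTECTION_VIOLATION  (4 entries read)
#2 VA=0xB00000002EE (r,kernel):
  [0] read 0x2D idx=22: raw=0x3E087 flags P=1 W=1 U=1 S=1
  ✓ 0x3E2EE (huge @L0)  — 1 lookups
#3 VA=0x60740000371 (r,user):
  [0] read 0x2D idx=12: raw=0x40007 flags P=1 W=1 U=1 S=0
  [1] read 0x40 idx=29: raw=0x42087 flags P=1 W=1 U=1 S=1
  ✓ 0x42371 (huge @L1)  — 2 lookups
#4 VA=0x505800000CA (w,user):
  [0] read 0x2D idx=10: raw=0x45007 flags P=1 W=1 U=1 S=0
  [1] read 0x45 idx=22: raw=0x49087 flags P=1 W=1 U=1 S=1
  ✓ 0x490CA (huge @L1)  — 2 lookups
#5 VA=0xC87C120D1A4 (r,kernel):
  [0] read 0x2D idx=25: raw=0x4A007 flags P=1 W=1 U=1 S=0
  [1] read 0x4A idx=31: raw=0x4C007 flags P=1 W=1 U=1 S=0
  [2] read 0x4C idx=9: raw=0x4E007 flags P=1 W=1 U=1 S=0
  [3] read 0x4E idx=13: raw=0x5A006 flags P=0 W=1 U=1 S=0
  → PAGE_NOT_PRESENT  (4 entries read)
#6 VA=0x586820159FB (w,user):
  [0] read 0x2D idx=11: raw=0x52007 flags P=1 W=1 U=1 S=0
  [1] read 0x52 idx=26: raw=0x54007 flags P=1 W=1 U=1 S=0
  [2] read 0x54 idx=16: raw=0x56007 flags P=1 W=1 U=1 S=0
  [3] read 0x56 idx=21: raw=0x59003 flags P=1 W=1 U=0 S=0
  → PROTECTION_VIOLATION  (4 entries read)
#7 VA=0x9010041D771 (r,kernel):
  [0] read 0x2D idx=18: raw=0x5A007 flags P=1 W=1 U=1 S=0
  [1] read 0x5A idx=4: raw=0x5D007 flags P=1 W=1 U=1 S=0
  [2] read 0x5D idx=2: raw=0x5F007 flags P=1 W=1 U=1 S=0
  [3] read 0x5F idx=29: raw=0x60007 flags P=1 W=1 U=1 S=0
  ✓ 0x60771  — 4 lookups

Entries read for #2: 1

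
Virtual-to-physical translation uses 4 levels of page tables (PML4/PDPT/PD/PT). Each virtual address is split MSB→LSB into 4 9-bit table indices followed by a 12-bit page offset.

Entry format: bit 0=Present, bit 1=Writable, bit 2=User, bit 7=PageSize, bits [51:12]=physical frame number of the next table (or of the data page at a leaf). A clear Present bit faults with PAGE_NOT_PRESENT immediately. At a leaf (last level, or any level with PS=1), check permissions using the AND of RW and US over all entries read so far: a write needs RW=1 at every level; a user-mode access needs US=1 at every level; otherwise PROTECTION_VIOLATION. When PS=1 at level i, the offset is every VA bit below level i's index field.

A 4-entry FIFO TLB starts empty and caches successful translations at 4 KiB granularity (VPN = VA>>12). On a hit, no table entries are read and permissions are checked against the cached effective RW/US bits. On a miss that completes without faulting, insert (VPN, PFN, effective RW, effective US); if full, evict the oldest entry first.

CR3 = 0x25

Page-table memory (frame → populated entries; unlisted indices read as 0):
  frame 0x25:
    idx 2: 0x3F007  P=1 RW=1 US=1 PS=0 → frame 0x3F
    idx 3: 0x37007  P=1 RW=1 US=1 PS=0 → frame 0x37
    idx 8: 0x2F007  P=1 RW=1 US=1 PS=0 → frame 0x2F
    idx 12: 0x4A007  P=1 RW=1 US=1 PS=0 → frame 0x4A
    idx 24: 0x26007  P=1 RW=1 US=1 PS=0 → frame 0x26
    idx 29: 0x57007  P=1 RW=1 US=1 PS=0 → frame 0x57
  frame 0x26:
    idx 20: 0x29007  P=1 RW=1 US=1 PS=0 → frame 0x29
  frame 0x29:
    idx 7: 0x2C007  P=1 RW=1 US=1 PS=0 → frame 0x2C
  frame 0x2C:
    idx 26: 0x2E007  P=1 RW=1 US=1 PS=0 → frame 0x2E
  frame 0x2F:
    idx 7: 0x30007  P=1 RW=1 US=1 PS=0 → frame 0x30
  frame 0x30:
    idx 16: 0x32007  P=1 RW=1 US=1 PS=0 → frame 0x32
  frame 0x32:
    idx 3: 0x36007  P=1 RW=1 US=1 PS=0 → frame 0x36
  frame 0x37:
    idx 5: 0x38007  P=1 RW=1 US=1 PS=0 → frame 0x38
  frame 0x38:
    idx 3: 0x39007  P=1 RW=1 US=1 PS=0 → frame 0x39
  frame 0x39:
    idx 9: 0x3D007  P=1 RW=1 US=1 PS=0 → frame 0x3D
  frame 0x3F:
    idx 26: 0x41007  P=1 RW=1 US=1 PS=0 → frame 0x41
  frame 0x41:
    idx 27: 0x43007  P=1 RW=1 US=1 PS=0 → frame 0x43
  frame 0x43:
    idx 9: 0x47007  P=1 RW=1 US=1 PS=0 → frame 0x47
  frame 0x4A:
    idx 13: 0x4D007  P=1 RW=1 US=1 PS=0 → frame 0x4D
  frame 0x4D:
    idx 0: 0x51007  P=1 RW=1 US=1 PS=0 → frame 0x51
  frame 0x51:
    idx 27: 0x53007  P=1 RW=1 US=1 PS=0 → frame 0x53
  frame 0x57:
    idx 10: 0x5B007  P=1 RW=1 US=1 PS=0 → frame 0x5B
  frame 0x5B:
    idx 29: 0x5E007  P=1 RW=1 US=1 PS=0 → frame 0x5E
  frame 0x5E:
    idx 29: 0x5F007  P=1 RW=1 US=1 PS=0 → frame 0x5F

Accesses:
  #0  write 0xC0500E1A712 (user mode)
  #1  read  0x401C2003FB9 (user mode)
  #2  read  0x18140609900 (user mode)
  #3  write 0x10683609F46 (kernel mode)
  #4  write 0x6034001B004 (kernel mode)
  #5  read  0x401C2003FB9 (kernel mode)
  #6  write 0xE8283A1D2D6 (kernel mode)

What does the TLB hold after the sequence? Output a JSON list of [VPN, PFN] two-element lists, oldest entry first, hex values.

Walk each access:
#0 VA=0xC0500E1A712 (w,user):
  [0] read 0x25 idx=24: raw=0x26007 flags P=1 W=1 U=1 S=0
  [1] read 0x26 idx=20: raw=0x29007 flags P=1 W=1 U=1 S=0
  [2] read 0x29 idx=7: raw=0x2C007 flags P=1 W=1 U=1 S=0
  [3] read 0x2C idx=26: raw=0x2E007 flags P=1 W=1 U=1 S=0
  ⇒ phys 0x2E712  [4 reads]
#1 VA=0x401C2003FB9 (r,user):
  [0] read 0x25 idx=8: raw=0x2F007 flags P=1 W=1 U=1 S=0
  [1] read 0x2F idx=7: raw=0x30007 flags P=1 W=1 U=1 S=0
  [2] read 0x30 idx=16: raw=0x32007 flags P=1 W=1 U=1 S=0
  [3] read 0x32 idx=3: raw=0x36007 flags P=1 W=1 U=1 S=0
  ⇒ phys 0x36FB9  [4 reads]
#2 VA=0x18140609900 (r,user):
  [0] read 0x25 idx=3: raw=0x37007 flags P=1 W=1 U=1 S=0
  [1] read 0x37 idx=5: raw=0x38007 flags P=1 W=1 U=1 S=0
  [2] read 0x38 idx=3: raw=0x39007 flags P=1 W=1 U=1 S=0
  [3] read 0x39 idx=9: raw=0x3D007 flags P=1 W=1 U=1 S=0
  ⇒ phys 0x3D900  [4 reads]
#3 VA=0x10683609F46 (w,kernel):
  [0] read 0x25 idx=2: raw=0x3F007 flags P=1 W=1 U=1 S=0
  [1] read 0x3F idx=26: raw=0x41007 flags P=1 W=1 U=1 S=0
  [2] read 0x41 idx=27: raw=0x43007 flags P=1 W=1 U=1 S=0
  [3] read 0x43 idx=9: raw=0x47007 flags P=1 W=1 U=1 S=0
  ⇒ phys 0x47F46  [4 reads]
#4 VA=0x6034001B004 (w,kernel):
  [0] read 0x25 idx=12: raw=0x4A007 flags P=1 W=1 U=1 S=0
  [1] read 0x4A idx=13: raw=0x4D007 flags P=1 W=1 U=1 S=0
  [2] read 0x4D idx=0: raw=0x51007 flags P=1 W=1 U=1 S=0
  [3] read 0x51 idx=27: raw=0x53007 flags P=1 W=1 U=1 S=0
  ⇒ phys 0x53004  [4 reads]
#5 VA=0x401C2003FB9 (r,kernel):
  TLB hit vpn=0x401C2003 → PA=0x36FB9
#6 VA=0xE8283A1D2D6 (w,kernel):
  [0] read 0x25 idx=29: raw=0x57007 flags P=1 W=1 U=1 S=0
  [1] read 0x57 idx=10: raw=0x5B007 flags P=1 W=1 U=1 S=0
  [2] read 0x5B idx=29: raw=0x5E007 flags P=1 W=1 U=1 S=0
  [3] read 0x5E idx=29: raw=0x5F007 flags P=1 W=1 U=1 S=0
  ⇒ phys 0x5F2D6  [4 reads]

TLB: [["0x18140609", "0x3D"], ["0x10683609", "0x47"], ["0x6034001B", "0x53"], ["0xE8283A1D", "0x5F"]]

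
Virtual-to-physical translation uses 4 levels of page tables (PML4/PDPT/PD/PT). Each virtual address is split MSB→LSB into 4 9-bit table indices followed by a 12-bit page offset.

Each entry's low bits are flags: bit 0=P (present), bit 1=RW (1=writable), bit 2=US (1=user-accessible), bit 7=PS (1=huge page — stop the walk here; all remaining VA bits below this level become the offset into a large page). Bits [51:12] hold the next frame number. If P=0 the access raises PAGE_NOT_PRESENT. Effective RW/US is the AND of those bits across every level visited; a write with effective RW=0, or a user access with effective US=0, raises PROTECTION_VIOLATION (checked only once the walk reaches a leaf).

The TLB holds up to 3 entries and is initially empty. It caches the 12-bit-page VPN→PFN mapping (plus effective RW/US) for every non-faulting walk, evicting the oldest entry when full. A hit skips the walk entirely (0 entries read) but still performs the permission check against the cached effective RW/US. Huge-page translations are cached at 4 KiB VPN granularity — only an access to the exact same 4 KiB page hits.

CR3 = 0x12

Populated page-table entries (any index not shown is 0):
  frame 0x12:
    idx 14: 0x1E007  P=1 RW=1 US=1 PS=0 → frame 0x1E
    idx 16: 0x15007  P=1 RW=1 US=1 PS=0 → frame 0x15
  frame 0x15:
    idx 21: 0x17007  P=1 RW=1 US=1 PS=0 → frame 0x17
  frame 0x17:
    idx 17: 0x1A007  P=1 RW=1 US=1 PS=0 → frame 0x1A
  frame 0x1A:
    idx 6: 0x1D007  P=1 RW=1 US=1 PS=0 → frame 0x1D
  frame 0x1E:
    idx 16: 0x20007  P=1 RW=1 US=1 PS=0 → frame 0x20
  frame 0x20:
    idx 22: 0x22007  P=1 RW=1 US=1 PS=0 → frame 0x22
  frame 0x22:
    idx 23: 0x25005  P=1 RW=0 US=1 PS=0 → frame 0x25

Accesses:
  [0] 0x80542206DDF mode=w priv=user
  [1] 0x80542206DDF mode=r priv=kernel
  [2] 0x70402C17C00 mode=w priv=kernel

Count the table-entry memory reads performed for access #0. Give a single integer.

Per-access translation:
#0 VA=0x80542206DDF (w,user):
  lvl0: tbl 0x12, slot 16 ⇒ 0x15007 (P1/RW1/US1/PS0)
  lvl1: tbl 0x15, slot 21 ⇒ 0x17007 (P1/RW1/US1/PS0)
  lvl2: tbl 0x17, slot 17 ⇒ 0x1A007 (P1/RW1/US1/PS0)
  lvl3: tbl 0x1A, slot 6 ⇒ 0x1D007 (P1/RW1/US1/PS0)
  ✓ 0x1DDDF  — 4 lookups
#1 VA=0x80542206DDF (r,kernel):
  TLB hit vpn=0x80542206 → PA=0x1DDDF
#2 VA=0x70402C17C00 (w,kernel):
  lvl0: tbl 0x12, slot 14 ⇒ 0x1E007 (P1/RW1/US1/PS0)
  lvl1: tbl 0x1E, slot 16 ⇒ 0x20007 (P1/RW1/US1/PS0)
  lvl2: tbl 0x20, slot 22 ⇒ 0x22007 (P1/RW1/US1/PS0)
  lvl3: tbl 0x22, slot 23 ⇒ 0x25005 (P1/RW0/US1/PS0)
  ⇒ fault: PROTECTION_VIOLATION  — 4 lookups

Entries read for #0: 4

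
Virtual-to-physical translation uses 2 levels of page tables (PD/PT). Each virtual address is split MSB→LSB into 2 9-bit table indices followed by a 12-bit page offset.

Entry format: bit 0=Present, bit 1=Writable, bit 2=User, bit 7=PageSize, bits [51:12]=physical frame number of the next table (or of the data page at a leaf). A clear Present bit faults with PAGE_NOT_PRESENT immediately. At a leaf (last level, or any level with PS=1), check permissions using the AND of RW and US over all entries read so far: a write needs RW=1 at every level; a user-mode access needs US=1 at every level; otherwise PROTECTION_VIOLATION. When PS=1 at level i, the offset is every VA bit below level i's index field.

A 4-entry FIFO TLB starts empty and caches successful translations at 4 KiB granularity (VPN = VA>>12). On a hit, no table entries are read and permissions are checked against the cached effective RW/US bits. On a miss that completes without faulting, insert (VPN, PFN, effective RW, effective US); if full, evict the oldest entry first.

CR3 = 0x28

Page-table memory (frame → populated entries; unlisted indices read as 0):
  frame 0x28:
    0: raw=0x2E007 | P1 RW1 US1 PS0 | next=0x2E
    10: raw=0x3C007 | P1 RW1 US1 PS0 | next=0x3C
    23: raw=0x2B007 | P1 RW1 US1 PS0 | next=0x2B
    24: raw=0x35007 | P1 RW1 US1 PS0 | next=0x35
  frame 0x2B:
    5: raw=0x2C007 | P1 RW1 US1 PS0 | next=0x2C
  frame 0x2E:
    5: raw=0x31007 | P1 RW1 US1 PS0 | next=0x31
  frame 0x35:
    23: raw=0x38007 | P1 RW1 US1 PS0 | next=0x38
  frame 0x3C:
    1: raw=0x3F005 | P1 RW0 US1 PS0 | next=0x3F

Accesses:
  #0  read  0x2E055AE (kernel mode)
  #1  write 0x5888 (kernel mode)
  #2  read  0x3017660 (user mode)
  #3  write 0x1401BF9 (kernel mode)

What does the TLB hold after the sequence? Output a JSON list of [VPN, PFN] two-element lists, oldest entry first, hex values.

Trace:
#0 VA=0x2E055AE (r,kernel):
  lvl0: tbl 0x28, slot 23 ⇒ 0x2B007 (P1/RW1/US1/PS0)
  lvl1: tbl 0x2B, slot 5 ⇒ 0x2C007 (P1/RW1/US1/PS0)
  ⇒ phys 0x2C5AE  [2 reads]
#1 VA=0x5888 (w,kernel):
  lvl0: tbl 0x28, slot 0 ⇒ 0x2E007 (P1/RW1/US1/PS0)
  lvl1: tbl 0x2E, slot 5 ⇒ 0x31007 (P1/RW1/US1/PS0)
  ⇒ phys 0x31888  [2 reads]
#2 VA=0x3017660 (r,user):
  lvl0: tbl 0x28, slot 24 ⇒ 0x35007 (P1/RW1/US1/PS0)
  lvl1: tbl 0x35, slot 23 ⇒ 0x38007 (P1/RW1/US1/PS0)
  ⇒ phys 0x38660  [2 reads]
#3 VA=0x1401BF9 (w,kernel):
  lvl0: tbl 0x28, slot 10 ⇒ 0x3C007 (P1/RW1/US1/PS0)
  lvl1: tbl 0x3C, slot 1 ⇒ 0x3F005 (P1/RW0/US1/PS0)
  ✗ PROTECTION_VIOLATION  [2 reads]

TLB: [["0x2E05", "0x2C"], ["0x5", "0x31"], ["0x3017", "0x38"]]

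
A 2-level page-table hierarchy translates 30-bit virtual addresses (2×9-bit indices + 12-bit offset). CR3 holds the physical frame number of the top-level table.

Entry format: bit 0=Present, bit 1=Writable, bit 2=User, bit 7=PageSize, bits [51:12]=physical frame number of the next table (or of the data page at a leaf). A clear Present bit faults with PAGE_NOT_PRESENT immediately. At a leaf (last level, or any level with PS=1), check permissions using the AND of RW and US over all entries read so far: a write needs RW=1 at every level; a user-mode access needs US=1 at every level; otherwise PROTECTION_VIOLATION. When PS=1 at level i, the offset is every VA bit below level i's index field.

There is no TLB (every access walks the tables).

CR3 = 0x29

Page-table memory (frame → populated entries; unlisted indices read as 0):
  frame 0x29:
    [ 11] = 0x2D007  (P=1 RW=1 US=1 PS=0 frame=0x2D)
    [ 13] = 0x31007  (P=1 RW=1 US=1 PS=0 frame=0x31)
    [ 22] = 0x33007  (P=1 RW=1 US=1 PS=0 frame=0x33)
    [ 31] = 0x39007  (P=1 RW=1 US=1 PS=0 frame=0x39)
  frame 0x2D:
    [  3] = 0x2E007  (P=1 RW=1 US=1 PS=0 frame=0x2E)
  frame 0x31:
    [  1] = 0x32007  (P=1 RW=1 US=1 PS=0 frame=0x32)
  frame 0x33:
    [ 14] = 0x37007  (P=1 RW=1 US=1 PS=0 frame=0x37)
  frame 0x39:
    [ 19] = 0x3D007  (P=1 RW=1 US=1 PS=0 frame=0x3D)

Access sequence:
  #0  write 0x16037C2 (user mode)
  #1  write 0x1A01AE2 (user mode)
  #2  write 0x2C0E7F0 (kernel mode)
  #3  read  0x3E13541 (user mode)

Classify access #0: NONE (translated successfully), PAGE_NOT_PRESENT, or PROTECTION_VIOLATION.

Walk each access:
#0 VA=0x16037C2 (w,user):
  L0 @0x29[11] → 0x2D007  P=1,RW=1,US=1,PS=0
  L1 @0x2D[3] → 0x2E007  P=1,RW=1,US=1,PS=0
  ✓ 0x2E7C2  — 2 lookups
#1 VA=0x1A01AE2 (w,user):
  L0 @0x29[13] → 0x31007  P=1,RW=1,US=1,PS=0
  L1 @0x31[1] → 0x32007  P=1,RW=1,US=1,PS=0
  ✓ 0x32AE2  — 2 lookups
#2 VA=0x2C0E7F0 (w,kernel):
  L0 @0x29[22] → 0x33007  P=1,RW=1,US=1,PS=0
  L1 @0x33[14] → 0x37007  P=1,RW=1,US=1,PS=0
  ✓ 0x377F0  — 2 lookups
#3 VA=0x3E13541 (r,user):
  L0 @0x29[31] → 0x39007  P=1,RW=1,US=1,PS=0
  L1 @0x39[19] → 0x3D007  P=1,RW=1,US=1,PS=0
  ✓ 0x3D541  — 2 lookups

Access #0 fault: NONE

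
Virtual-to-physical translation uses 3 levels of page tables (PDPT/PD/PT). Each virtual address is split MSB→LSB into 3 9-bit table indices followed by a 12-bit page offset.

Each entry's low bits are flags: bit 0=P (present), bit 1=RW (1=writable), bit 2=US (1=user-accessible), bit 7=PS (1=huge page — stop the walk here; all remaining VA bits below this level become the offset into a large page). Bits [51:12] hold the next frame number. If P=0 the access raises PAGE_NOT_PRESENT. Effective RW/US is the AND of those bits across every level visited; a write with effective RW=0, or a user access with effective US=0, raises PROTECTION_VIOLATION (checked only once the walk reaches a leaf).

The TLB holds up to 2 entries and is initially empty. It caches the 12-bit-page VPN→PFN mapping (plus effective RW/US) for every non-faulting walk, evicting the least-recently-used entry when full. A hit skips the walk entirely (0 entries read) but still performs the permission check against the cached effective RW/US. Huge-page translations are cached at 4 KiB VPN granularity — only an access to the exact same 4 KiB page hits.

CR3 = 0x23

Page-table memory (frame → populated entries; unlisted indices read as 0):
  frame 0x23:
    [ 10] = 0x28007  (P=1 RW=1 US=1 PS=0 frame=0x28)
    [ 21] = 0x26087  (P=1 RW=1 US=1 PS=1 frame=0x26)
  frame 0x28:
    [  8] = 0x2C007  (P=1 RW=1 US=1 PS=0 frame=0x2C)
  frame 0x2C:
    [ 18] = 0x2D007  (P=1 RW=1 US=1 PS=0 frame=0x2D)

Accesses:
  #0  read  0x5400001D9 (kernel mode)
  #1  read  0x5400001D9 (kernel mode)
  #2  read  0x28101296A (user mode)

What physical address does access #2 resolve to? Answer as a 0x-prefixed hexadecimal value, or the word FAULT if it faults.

Trace:
#0 VA=0x5400001D9 (r,kernel):
  [0] read 0x23 idx=21: raw=0x26087 flags P=1 W=1 U=1 S=1
  ✓ 0x261D9 (huge @L0)  — 1 lookups
#1 VA=0x5400001D9 (r,kernel):
  TLB hit vpn=0x540000 → PA=0x261D9
#2 VA=0x28101296A (r,user):
  [0] read 0x23 idx=10: raw=0x28007 flags P=1 W=1 U=1 S=0
  [1] read 0x28 idx=8: raw=0x2C007 flags P=1 W=1 U=1 S=0
  [2] read 0x2C idx=18: raw=0x2D007 flags P=1 W=1 U=1 S=0
  ✓ 0x2D96A  — 3 lookups

Access #2 PA: 0x2D96A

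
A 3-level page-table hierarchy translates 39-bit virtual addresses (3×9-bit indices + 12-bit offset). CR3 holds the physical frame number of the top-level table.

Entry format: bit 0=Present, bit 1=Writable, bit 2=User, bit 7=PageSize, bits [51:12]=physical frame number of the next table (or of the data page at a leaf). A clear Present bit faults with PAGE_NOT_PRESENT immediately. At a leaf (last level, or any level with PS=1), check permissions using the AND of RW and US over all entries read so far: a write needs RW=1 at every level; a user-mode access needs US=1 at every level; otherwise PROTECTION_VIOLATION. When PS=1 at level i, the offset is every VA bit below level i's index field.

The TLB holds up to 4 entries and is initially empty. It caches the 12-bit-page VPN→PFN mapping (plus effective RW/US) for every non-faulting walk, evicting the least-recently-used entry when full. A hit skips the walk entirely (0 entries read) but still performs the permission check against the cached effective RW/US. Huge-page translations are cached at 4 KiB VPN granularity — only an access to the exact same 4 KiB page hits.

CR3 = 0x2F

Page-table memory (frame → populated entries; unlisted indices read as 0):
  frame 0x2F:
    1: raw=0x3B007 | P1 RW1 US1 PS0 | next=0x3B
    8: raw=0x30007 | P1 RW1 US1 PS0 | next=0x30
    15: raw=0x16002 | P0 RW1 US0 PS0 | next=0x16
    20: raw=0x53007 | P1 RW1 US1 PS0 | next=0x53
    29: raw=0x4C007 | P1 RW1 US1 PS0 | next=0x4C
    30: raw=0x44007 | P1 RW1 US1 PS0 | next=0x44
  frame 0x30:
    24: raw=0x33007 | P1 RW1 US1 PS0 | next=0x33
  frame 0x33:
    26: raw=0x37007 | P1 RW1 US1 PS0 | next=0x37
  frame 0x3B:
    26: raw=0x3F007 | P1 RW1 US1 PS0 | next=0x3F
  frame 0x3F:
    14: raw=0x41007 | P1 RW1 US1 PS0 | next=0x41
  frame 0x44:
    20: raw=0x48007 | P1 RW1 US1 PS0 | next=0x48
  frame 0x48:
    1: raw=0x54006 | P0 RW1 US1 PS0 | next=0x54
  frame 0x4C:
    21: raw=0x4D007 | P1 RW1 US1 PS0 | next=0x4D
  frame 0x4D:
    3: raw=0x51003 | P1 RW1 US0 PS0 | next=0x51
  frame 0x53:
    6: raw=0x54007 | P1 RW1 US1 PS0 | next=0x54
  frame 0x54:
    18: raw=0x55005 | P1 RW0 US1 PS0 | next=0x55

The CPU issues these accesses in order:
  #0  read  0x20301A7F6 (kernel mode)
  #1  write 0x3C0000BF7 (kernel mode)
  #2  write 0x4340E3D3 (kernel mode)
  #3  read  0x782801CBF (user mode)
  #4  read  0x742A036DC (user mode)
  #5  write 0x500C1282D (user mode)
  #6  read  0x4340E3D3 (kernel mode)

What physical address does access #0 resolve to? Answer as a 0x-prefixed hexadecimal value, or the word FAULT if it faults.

Trace:
#0 VA=0x20301A7F6 (r,kernel):
  L0: frame=0x2F idx=8 entry=0x30007 [P=1 RW=1 US=1 PS=0]
  L1: frame=0x30 idx=24 entry=0x33007 [P=1 RW=1 US=1 PS=0]
  L2: frame=0x33 idx=26 entry=0x37007 [P=1 RW=1 US=1 PS=0]
  → PA=0x377F6  (3 entries read)
#1 VA=0x3C0000BF7 (w,kernel):
  L0: frame=0x2F idx=15 entry=0x16002 [P=0 RW=1 US=0 PS=0]
  ✗ PAGE_NOT_PRESENT  [1 reads]
#2 VA=0x4340E3D3 (w,kernel):
  L0: frame=0x2F idx=1 entry=0x3B007 [P=1 RW=1 US=1 PS=0]
  L1: frame=0x3B idx=26 entry=0x3F007 [P=1 RW=1 US=1 PS=0]
  L2: frame=0x3F idx=14 entry=0x41007 [P=1 RW=1 US=1 PS=0]
  → PA=0x413D3  (3 entries read)
#3 VA=0x782801CBF (r,user):
  L0: frame=0x2F idx=30 entry=0x44007 [P=1 RW=1 US=1 PS=0]
  L1: frame=0x44 idx=20 entry=0x48007 [P=1 RW=1 US=1 PS=0]
  L2: frame=0x48 idx=1 entry=0x54006 [P=0 RW=1 US=1 PS=0]
  ✗ PAGE_NOT_PRESENT  [3 reads]
#4 VA=0x742A036DC (r,user):
  L0: frame=0x2F idx=29 entry=0x4C007 [P=1 RW=1 US=1 PS=0]
  L1: frame=0x4C idx=21 entry=0x4D007 [P=1 RW=1 US=1 PS=0]
  L2: frame=0x4D idx=3 entry=0x51003 [P=1 RW=1 US=0 PS=0]
  ✗ PROTECTION_VIOLATION  [3 reads]
#5 VA=0x500C1282D (w,user):
  L0: frame=0x2F idx=20 entry=0x53007 [P=1 RW=1 US=1 PS=0]
  L1: frame=0x53 idx=6 entry=0x54007 [P=1 RW=1 US=1 PS=0]
  L2: frame=0x54 idx=18 entry=0x55005 [P=1 RW=0 US=1 PS=0]
  ✗ PROTECTION_VIOLATION  [3 reads]
#6 VA=0x4340E3D3 (r,kernel):
  TLB hit vpn=0x4340E → PA=0x413D3

Access #0 PA: 0x377F6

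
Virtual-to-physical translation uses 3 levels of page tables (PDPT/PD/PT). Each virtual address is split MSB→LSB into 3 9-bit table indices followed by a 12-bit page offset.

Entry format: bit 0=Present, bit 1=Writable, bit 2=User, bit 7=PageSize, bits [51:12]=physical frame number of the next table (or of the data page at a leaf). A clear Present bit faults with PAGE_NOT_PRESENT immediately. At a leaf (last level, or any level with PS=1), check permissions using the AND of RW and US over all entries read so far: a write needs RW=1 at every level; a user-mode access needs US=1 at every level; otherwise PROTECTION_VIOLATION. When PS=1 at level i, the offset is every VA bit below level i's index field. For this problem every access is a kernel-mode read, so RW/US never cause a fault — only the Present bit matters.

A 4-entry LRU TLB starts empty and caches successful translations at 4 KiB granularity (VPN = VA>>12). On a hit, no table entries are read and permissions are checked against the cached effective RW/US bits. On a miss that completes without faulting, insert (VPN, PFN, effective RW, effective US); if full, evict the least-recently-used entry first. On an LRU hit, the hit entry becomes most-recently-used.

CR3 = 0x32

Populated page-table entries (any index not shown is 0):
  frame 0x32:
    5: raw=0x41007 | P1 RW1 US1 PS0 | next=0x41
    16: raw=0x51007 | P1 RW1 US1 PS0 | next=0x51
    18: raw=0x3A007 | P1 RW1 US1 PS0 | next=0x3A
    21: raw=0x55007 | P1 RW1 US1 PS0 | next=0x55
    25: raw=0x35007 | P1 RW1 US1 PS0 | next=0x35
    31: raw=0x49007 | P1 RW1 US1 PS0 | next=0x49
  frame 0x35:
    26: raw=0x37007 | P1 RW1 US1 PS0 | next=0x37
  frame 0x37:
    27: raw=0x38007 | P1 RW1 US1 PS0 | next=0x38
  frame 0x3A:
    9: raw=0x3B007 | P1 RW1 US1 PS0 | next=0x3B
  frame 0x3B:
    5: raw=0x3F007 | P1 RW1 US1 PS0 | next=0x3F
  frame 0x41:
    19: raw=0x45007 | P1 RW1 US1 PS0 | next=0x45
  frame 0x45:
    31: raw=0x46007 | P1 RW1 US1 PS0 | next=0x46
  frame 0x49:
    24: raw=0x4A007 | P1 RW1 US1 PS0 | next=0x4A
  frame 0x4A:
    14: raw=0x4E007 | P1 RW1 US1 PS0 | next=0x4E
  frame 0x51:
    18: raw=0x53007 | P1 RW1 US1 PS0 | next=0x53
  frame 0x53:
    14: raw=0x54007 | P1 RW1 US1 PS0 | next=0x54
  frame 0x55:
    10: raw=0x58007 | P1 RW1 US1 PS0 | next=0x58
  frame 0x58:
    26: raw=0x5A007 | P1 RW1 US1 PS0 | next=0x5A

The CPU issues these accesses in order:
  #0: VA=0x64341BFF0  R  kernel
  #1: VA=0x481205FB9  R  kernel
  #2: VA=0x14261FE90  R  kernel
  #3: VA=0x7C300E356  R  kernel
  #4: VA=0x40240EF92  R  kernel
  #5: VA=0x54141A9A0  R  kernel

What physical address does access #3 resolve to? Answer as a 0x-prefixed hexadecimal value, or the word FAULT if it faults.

Walk each access:
#0 VA=0x64341BFF0 (r,kernel):
  lvl0: tbl 0x32, slot 25 ⇒ 0x35007 (P1/RW1/US1/PS0)
  lvl1: tbl 0x35, slot 26 ⇒ 0x37007 (P1/RW1/US1/PS0)
  lvl2: tbl 0x37, slot 27 ⇒ 0x38007 (P1/RW1/US1/PS0)
  ✓ 0x38FF0  — 3 lookups
#1 VA=0x481205FB9 (r,kernel):
  lvl0: tbl 0x32, slot 18 ⇒ 0x3A007 (P1/RW1/US1/PS0)
  lvl1: tbl 0x3A, slot 9 ⇒ 0x3B007 (P1/RW1/US1/PS0)
  lvl2: tbl 0x3B, slot 5 ⇒ 0x3F007 (P1/RW1/US1/PS0)
  ✓ 0x3FFB9  — 3 lookups
#2 VA=0x14261FE90 (r,kernel):
  lvl0: tbl 0x32, slot 5 ⇒ 0x41007 (P1/RW1/US1/PS0)
  lvl1: tbl 0x41, slot 19 ⇒ 0x45007 (P1/RW1/US1/PS0)
  lvl2: tbl 0x45, slot 31 ⇒ 0x46007 (P1/RW1/US1/PS0)
  ✓ 0x46E90  — 3 lookups
#3 VA=0x7C300E356 (r,kernel):
  lvl0: tbl 0x32, slot 31 ⇒ 0x49007 (P1/RW1/US1/PS0)
  lvl1: tbl 0x49, slot 24 ⇒ 0x4A007 (P1/RW1/US1/PS0)
  lvl2: tbl 0x4A, slot 14 ⇒ 0x4E007 (P1/RW1/US1/PS0)
  ✓ 0x4E356  — 3 lookups
#4 VA=0x40240EF92 (r,kernel):
  lvl0: tbl 0x32, slot 16 ⇒ 0x51007 (P1/RW1/US1/PS0)
  lvl1: tbl 0x51, slot 18 ⇒ 0x53007 (P1/RW1/US1/PS0)
  lvl2: tbl 0x53, slot 14 ⇒ 0x54007 (P1/RW1/US1/PS0)
  ✓ 0x54F92  — 3 lookups
#5 VA=0x54141A9A0 (r,kernel):
  lvl0: tbl 0x32, slot 21 ⇒ 0x55007 (P1/RW1/US1/PS0)
  lvl1: tbl 0x55, slot 10 ⇒ 0x58007 (P1/RW1/US1/PS0)
  lvl2: tbl 0x58, slot 26 ⇒ 0x5A007 (P1/RW1/US1/PS0)
  ✓ 0x5A9A0  — 3 lookups

Access #3 PA: 0x4E356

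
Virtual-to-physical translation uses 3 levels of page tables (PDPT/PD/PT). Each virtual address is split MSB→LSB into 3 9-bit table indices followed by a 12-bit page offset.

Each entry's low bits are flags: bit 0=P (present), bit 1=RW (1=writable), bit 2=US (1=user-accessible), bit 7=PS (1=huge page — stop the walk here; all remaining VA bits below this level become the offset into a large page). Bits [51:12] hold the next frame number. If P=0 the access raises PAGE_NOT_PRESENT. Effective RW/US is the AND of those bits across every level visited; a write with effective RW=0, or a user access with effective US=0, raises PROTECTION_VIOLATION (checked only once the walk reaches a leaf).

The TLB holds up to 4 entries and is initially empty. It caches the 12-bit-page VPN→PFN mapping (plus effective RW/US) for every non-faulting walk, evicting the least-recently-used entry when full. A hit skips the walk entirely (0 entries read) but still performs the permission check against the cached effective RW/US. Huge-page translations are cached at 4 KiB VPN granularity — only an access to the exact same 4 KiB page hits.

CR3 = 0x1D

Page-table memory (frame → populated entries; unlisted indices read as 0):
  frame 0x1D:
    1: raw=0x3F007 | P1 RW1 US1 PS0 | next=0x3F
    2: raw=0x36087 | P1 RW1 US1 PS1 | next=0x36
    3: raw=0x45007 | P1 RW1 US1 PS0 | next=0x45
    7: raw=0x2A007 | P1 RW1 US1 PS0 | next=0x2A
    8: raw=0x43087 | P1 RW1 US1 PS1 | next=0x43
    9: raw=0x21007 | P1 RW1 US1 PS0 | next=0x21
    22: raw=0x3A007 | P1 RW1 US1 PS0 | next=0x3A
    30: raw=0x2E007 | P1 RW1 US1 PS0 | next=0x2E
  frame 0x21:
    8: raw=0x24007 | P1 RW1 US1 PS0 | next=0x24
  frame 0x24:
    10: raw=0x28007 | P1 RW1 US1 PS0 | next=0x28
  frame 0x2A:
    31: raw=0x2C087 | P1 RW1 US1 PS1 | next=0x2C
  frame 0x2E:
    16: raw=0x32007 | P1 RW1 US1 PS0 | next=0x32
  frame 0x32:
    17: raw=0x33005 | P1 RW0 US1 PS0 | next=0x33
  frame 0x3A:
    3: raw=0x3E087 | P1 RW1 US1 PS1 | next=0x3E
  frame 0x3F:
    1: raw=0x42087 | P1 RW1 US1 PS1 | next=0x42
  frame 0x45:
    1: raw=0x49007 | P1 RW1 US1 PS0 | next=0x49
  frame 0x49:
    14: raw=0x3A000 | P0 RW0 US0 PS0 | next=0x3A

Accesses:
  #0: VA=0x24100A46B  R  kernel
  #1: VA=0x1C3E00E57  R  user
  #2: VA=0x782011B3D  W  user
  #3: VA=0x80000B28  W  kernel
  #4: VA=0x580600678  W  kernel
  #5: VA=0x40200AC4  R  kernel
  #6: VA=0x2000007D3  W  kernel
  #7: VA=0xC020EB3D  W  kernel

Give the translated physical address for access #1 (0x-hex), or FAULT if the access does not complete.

Per-access translation:
#0 VA=0x24100A46B (r,kernel):
  L0: frame=0x1D idx=9 entry=0x21007 [P=1 RW=1 US=1 PS=0]
  L1: frame=0x21 idx=8 entry=0x24007 [P=1 RW=1 US=1 PS=0]
  L2: frame=0x24 idx=10 entry=0x28007 [P=1 RW=1 US=1 PS=0]
  → PA=0x2846B  (3 entries read)
#1 VA=0x1C3E00E57 (r,user):
  L0: frame=0x1D idx=7 entry=0x2A007 [P=1 RW=1 US=1 PS=0]
  L1: frame=0x2A idx=31 entry=0x2C087 [P=1 RW=1 US=1 PS=1]
  → PA=0x2CE57 (huge @L1)  (2 entries read)
#2 VA=0x782011B3D (w,user):
  L0: frame=0x1D idx=30 entry=0x2E007 [P=1 RW=1 US=1 PS=0]
  L1: frame=0x2E idx=16 entry=0x32007 [P=1 RW=1 US=1 PS=0]
  L2: frame=0x32 idx=17 entry=0x33005 [P=1 RW=0 US=1 PS=0]
  ⇒ fault: PROTECTION_VIOLATION  — 3 lookups
#3 VA=0x80000B28 (w,kernel):
  L0: frame=0x1D idx=2 entry=0x36087 [P=1 RW=1 US=1 PS=1]
  → PA=0x36B28 (huge @L0)  (1 entries read)
#4 VA=0x580600678 (w,kernel):
  L0: frame=0x1D idx=22 entry=0x3A007 [P=1 RW=1 US=1 PS=0]
  L1: frame=0x3A idx=3 entry=0x3E087 [P=1 RW=1 US=1 PS=1]
  → PA=0x3E678 (huge @L1)  (2 entries read)
#5 VA=0x40200AC4 (r,kernel):
  L0: frame=0x1D idx=1 entry=0x3F007 [P=1 RW=1 US=1 PS=0]
  L1: frame=0x3F idx=1 entry=0x42087 [P=1 RW=1 US=1 PS=1]
  → PA=0x42AC4 (huge @L1)  (2 entries read)
#6 VA=0x2000007D3 (w,kernel):
  L0: frame=0x1D idx=8 entry=0x43087 [P=1 RW=1 US=1 PS=1]
  → PA=0x437D3 (huge @L0)  (1 entries read)
#7 VA=0xC020EB3D (w,kernel):
  L0: frame=0x1D idx=3 entry=0x45007 [P=1 RW=1 US=1 PS=0]
  L1: frame=0x45 idx=1 entry=0x49007 [P=1 RW=1 US=1 PS=0]
  L2: frame=0x49 idx=14 entry=0x3A000 [P=0 RW=0 US=0 PS=0]
  ⇒ fault: PAGE_NOT_PRESENT  — 3 lookups

Access #1 PA: 0x2CE57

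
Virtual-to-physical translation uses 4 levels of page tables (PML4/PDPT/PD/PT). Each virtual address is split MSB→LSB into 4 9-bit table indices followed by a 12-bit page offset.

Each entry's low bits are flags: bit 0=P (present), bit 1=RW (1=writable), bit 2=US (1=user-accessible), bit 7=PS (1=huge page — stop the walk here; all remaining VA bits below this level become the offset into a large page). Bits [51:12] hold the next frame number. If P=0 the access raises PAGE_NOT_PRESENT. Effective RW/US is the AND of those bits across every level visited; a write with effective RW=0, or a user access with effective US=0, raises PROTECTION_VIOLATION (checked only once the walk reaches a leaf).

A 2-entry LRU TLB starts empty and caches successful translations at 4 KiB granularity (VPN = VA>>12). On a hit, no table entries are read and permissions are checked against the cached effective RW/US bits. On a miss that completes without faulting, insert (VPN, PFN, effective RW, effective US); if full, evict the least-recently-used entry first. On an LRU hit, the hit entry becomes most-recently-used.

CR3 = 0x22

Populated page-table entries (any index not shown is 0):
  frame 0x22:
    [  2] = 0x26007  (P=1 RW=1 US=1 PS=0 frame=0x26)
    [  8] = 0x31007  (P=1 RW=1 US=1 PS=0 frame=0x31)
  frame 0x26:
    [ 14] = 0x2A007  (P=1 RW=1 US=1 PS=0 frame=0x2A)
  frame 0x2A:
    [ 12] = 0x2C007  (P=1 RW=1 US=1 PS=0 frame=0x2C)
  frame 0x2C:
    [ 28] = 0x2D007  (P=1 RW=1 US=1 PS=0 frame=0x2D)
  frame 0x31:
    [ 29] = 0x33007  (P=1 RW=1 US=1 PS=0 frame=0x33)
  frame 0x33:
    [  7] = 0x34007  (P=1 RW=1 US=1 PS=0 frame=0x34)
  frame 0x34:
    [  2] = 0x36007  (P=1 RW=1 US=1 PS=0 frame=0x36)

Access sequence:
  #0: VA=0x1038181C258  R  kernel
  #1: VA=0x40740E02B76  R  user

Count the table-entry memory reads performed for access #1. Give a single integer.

Walk each access:
#0 VA=0x1038181C258 (r,kernel):
  L0 @0x22[2] → 0x26007  P=1,RW=1,US=1,PS=0
  L1 @0x26[14] → 0x2A007  P=1,RW=1,US=1,PS=0
  L2 @0x2A[12] → 0x2C007  P=1,RW=1,US=1,PS=0
  L3 @0x2C[28] → 0x2D007  P=1,RW=1,US=1,PS=0
  → PA=0x2D258  (4 entries read)
#1 VA=0x40740E02B76 (r,user):
  L0 @0x22[8] → 0x31007  P=1,RW=1,US=1,PS=0
  L1 @0x31[29] → 0x33007  P=1,RW=1,US=1,PS=0
  L2 @0x33[7] → 0x34007  P=1,RW=1,US=1,PS=0
  L3 @0x34[2] → 0x36007  P=1,RW=1,US=1,PS=0
  → PA=0x36B76  (4 entries read)

Entries read for #1: 4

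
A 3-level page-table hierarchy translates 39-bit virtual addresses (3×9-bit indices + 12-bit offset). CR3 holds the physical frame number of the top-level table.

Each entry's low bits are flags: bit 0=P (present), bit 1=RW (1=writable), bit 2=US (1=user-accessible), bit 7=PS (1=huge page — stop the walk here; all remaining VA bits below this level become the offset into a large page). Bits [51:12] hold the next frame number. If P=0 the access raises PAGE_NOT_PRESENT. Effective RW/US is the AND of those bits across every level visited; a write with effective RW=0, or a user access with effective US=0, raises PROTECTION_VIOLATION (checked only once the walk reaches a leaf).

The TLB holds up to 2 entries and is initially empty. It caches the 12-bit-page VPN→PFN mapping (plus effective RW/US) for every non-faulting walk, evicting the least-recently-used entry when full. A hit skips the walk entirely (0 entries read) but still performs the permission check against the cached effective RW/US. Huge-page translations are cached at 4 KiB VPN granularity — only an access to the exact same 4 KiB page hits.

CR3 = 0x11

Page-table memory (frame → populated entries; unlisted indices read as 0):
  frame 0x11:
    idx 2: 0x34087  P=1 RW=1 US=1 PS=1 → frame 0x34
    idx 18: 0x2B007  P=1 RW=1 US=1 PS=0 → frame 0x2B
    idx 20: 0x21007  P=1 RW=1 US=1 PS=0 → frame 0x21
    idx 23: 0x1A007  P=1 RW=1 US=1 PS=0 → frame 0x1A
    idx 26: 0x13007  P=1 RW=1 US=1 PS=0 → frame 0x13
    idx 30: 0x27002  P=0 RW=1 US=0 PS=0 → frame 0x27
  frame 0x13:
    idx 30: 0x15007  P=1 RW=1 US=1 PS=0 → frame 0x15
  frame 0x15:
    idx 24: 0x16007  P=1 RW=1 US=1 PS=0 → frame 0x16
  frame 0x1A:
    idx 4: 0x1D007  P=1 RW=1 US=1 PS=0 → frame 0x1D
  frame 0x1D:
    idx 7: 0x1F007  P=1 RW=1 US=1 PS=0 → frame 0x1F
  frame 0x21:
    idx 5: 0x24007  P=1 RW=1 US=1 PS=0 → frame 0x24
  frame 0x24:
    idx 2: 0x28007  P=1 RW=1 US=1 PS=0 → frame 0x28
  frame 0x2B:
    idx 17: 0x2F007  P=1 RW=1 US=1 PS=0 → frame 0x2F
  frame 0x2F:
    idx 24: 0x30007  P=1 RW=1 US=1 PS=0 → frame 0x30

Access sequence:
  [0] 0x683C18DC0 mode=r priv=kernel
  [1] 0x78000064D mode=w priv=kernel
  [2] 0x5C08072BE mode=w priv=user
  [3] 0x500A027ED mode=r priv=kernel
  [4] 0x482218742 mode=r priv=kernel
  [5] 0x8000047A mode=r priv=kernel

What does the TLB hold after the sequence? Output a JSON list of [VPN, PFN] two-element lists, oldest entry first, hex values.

Per-access translation:
#0 VA=0x683C18DC0 (r,kernel):
  lvl0: tbl 0x11, slot 26 ⇒ 0x13007 (P1/RW1/US1/PS0)
  lvl1: tbl 0x13, slot 30 ⇒ 0x15007 (P1/RW1/US1/PS0)
  lvl2: tbl 0x15, slot 24 ⇒ 0x16007 (P1/RW1/US1/PS0)
  ⇒ phys 0x16DC0  [3 reads]
#1 VA=0x78000064D (w,kernel):
  lvl0: tbl 0x11, slot 30 ⇒ 0x27002 (P0/RW1/US0/PS0)
  → PAGE_NOT_PRESENT  (1 entries read)
#2 VA=0x5C08072BE (w,user):
  lvl0: tbl 0x11, slot 23 ⇒ 0x1A007 (P1/RW1/US1/PS0)
  lvl1: tbl 0x1A, slot 4 ⇒ 0x1D007 (P1/RW1/US1/PS0)
  lvl2: tbl 0x1D, slot 7 ⇒ 0x1F007 (P1/RW1/US1/PS0)
  ⇒ phys 0x1F2BE  [3 reads]
#3 VA=0x500A027ED (r,kernel):
  lvl0: tbl 0x11, slot 20 ⇒ 0x21007 (P1/RW1/US1/PS0)
  lvl1: tbl 0x21, slot 5 ⇒ 0x24007 (P1/RW1/US1/PS0)
  lvl2: tbl 0x24, slot 2 ⇒ 0x28007 (P1/RW1/US1/PS0)
  ⇒ phys 0x287ED  [3 reads]
#4 VA=0x482218742 (r,kernel):
  lvl0: tbl 0x11, slot 18 ⇒ 0x2B007 (P1/RW1/US1/PS0)
  lvl1: tbl 0x2B, slot 17 ⇒ 0x2F007 (P1/RW1/US1/PS0)
  lvl2: tbl 0x2F, slot 24 ⇒ 0x30007 (P1/RW1/US1/PS0)
  ⇒ phys 0x30742  [3 reads]
#5 VA=0x8000047A (r,kernel):
  lvl0: tbl 0x11, slot 2 ⇒ 0x34087 (P1/RW1/US1/PS1)
  ⇒ phys 0x3447A (huge @L0)  [1 reads]

TLB: [["0x482218", "0x30"], ["0x80000", "0x34"]]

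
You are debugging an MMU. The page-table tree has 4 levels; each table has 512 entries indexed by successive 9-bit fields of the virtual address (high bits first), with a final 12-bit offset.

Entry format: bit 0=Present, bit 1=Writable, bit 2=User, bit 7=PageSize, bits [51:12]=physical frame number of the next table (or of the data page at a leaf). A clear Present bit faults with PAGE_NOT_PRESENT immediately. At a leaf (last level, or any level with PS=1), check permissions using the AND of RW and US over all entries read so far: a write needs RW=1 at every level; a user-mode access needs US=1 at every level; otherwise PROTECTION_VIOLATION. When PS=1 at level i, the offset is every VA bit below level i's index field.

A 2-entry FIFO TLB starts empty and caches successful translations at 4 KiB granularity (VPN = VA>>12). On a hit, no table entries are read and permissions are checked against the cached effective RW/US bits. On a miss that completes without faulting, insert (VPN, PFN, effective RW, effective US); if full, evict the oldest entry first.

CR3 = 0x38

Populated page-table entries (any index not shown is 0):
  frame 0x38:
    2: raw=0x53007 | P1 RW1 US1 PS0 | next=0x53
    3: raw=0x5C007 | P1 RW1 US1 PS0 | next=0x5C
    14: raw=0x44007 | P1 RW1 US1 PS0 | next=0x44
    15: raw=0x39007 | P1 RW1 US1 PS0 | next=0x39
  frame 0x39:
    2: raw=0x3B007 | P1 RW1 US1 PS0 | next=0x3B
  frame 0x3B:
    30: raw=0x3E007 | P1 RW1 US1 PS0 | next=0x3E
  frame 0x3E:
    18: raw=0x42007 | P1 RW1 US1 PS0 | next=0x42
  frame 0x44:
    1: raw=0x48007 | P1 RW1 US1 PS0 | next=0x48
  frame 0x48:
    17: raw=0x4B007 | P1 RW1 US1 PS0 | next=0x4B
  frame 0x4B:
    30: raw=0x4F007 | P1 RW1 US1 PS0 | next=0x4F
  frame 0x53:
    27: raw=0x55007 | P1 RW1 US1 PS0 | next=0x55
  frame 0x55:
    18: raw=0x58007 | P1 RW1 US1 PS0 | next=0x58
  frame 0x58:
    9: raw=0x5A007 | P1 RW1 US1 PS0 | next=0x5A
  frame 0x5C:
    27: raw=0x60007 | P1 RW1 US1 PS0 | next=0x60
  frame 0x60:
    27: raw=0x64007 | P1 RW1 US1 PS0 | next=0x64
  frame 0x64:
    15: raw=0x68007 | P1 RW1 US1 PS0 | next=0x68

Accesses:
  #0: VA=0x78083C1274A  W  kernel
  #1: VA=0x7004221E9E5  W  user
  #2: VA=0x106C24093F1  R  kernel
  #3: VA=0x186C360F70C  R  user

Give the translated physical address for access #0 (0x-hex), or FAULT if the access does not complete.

Per-access translation:
#0 VA=0x78083C1274A (w,kernel):
  L0: frame=0x38 idx=15 entry=0x39007 [P=1 RW=1 US=1 PS=0]
  L1: frame=0x39 idx=2 entry=0x3B007 [P=1 RW=1 US=1 PS=0]
  L2: frame=0x3B idx=30 entry=0x3E007 [P=1 RW=1 US=1 PS=0]
  L3: frame=0x3E idx=18 entry=0x42007 [P=1 RW=1 US=1 PS=0]
  → PA=0x4274A  (4 entries read)
#1 VA=0x7004221E9E5 (w,user):
  L0: frame=0x38 idx=14 entry=0x44007 [P=1 RW=1 US=1 PS=0]
  L1: frame=0x44 idx=1 entry=0x48007 [P=1 RW=1 US=1 PS=0]
  L2: frame=0x48 idx=17 entry=0x4B007 [P=1 RW=1 US=1 PS=0]
  L3: frame=0x4B idx=30 entry=0x4F007 [P=1 RW=1 US=1 PS=0]
  → PA=0x4F9E5  (4 entries read)
#2 VA=0x106C24093F1 (r,kernel):
  L0: frame=0x38 idx=2 entry=0x53007 [P=1 RW=1 US=1 PS=0]
  L1: frame=0x53 idx=27 entry=0x55007 [P=1 RW=1 US=1 PS=0]
  L2: frame=0x55 idx=18 entry=0x58007 [P=1 RW=1 US=1 PS=0]
  L3: frame=0x58 idx=9 entry=0x5A007 [P=1 RW=1 US=1 PS=0]
  → PA=0x5A3F1  (4 entries read)
#3 VA=0x186C360F70C (r,user):
  L0: frame=0x38 idx=3 entry=0x5C007 [P=1 RW=1 US=1 PS=0]
  L1: frame=0x5C idx=27 entry=0x60007 [P=1 RW=1 US=1 PS=0]
  L2: frame=0x60 idx=27 entry=0x64007 [P=1 RW=1 US=1 PS=0]
  L3: frame=0x64 idx=15 entry=0x68007 [P=1 RW=1 US=1 PS=0]
  → PA=0x6870C  (4 entries read)

Access #0 PA: 0x4274A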